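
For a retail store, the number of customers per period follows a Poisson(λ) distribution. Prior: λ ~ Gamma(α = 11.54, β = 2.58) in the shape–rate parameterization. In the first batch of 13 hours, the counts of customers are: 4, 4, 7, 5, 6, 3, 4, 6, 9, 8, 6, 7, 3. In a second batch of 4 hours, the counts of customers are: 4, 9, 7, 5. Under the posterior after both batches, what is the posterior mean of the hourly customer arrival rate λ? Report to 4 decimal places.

With a Gamma(shape α, rate β) prior, the Poisson likelihood is conjugate: the posterior is Gamma(α + ΣXᵢ, β + n).
Batch 1: sum of counts S = 72 over n = 13 hours.
After batch 1: Gamma(α+S, β+n) = Gamma(11.54+72, 2.58+13) = Gamma(83.54, 15.58).
Batch 2: sum of counts S = 25 over n = 4 hours.
After batch 2: Gamma(α+S, β+n) = Gamma(83.54+25, 15.58+4) = Gamma(108.54, 19.58).
Posterior mean = α/β = 108.54/19.58 = 5.5434.

5.5434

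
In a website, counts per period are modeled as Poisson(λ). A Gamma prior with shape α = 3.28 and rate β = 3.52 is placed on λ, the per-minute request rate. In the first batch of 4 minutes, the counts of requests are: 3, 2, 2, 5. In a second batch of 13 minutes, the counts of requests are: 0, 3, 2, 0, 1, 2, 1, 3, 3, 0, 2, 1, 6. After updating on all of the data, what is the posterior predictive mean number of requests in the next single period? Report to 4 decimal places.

With a Gamma(shape α, rate β) prior, the Poisson likelihood is conjugate: the posterior is Gamma(α + ΣXᵢ, β + n).
Batch 1: sum of counts S = 12 over n = 4 minutes.
After batch 1: Gamma(α+S, β+n) = Gamma(3.28+12, 3.52+4) = Gamma(15.28, 7.52).
Batch 2: sum of counts S = 24 over n = 13 minutes.
After batch 2: Gamma(α+S, β+n) = Gamma(15.28+24, 7.52+13) = Gamma(39.28, 20.52).
The predictive distribution for one future period is NegBinom with mean α/β = 1.9142.

1.9142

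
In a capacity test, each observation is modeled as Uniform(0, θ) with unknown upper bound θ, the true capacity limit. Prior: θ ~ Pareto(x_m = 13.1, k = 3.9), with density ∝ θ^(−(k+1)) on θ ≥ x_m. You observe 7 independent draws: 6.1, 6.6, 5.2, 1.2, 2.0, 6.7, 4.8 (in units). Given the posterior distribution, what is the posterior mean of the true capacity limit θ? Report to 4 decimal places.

A Pareto(scale x_m, shape k) prior on the upper bound θ of Uniform(0, θ) is conjugate: posterior is Pareto(max(x_m, max xᵢ), k + n).
Sample maximum = 6.7; prior scale x_m = 13.1 → posterior scale = max = 13.1.
Posterior shape = 3.9 + 7 = 10.9.
E[θ|data] = k·x_m/(k−1) = 10.9·13.1/9.9 = 14.4232.

14.4232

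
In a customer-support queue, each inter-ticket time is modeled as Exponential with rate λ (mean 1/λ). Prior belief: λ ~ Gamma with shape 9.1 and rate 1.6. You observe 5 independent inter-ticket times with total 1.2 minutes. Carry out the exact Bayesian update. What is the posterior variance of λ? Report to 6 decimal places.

1.798469

With a Gamma(shape α, rate β) prior on the exponential rate λ, the posterior after n observations with total T = Σxᵢ is Gamma(α+n, β+T).
Posterior: Gamma(9.1+5, 1.6+1.2) = Gamma(14.1, 2.8).
Var = α/β² = 1.798469.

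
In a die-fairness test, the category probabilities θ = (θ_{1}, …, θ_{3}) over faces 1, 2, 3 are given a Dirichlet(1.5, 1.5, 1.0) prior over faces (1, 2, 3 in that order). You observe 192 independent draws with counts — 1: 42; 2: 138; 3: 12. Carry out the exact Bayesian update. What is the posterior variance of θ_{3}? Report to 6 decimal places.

0.000314

The Dirichlet prior is conjugate to the Multinomial likelihood: each posterior αⱼ = prior αⱼ + observed count nⱼ.
Posterior concentration: (43.5, 139.5, 13.0), total = 196.0.
Var[θ_j] = α_j(Σα−α_j)/((Σα)²(Σα+1)) = 13.0·183.0/(196.0²·197.0) = 0.000314.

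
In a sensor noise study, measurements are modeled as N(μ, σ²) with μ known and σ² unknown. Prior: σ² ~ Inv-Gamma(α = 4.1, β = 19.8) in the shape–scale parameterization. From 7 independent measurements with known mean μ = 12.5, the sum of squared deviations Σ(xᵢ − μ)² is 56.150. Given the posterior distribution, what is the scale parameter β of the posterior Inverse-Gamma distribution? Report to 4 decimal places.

With known mean μ and an Inverse-Gamma(α, β) prior on σ², the Normal likelihood is conjugate: posterior is Inv-Gamma(α + n/2, β + Σ(xᵢ−μ)²/2).
Posterior: Inv-Gamma(4.1 + 7/2, 19.8 + 56.150/2) = Inv-Gamma(7.60, 47.8750).
Posterior β = 47.8750.

47.8750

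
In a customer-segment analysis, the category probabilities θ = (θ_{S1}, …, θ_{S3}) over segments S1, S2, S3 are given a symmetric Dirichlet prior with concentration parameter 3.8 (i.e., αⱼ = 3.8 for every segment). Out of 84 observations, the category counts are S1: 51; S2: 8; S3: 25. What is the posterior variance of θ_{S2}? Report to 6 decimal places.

The Dirichlet prior is conjugate to the Multinomial likelihood: each posterior αⱼ = prior αⱼ + observed count nⱼ.
Posterior concentration: (54.8, 11.8, 28.8), total = 95.4.
Var[θ_j] = α_j(Σα−α_j)/((Σα)²(Σα+1)) = 11.8·83.6/(95.4²·96.4) = 0.001124.

0.001124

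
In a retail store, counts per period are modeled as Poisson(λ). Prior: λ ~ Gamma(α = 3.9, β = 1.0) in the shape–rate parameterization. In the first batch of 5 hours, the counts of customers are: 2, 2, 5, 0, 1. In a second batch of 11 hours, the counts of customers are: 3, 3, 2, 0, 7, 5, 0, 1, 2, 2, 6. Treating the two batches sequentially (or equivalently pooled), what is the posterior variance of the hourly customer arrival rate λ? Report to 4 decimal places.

0.1554

With a Gamma(shape α, rate β) prior, the Poisson likelihood is conjugate: the posterior is Gamma(α + ΣXᵢ, β + n).
Batch 1: sum of counts S = 10 over n = 5 hours.
After batch 1: Gamma(α+S, β+n) = Gamma(3.9+10, 1.0+5) = Gamma(13.9, 6.0).
Batch 2: sum of counts S = 31 over n = 11 hours.
After batch 2: Gamma(α+S, β+n) = Gamma(13.9+31, 6.0+11) = Gamma(44.9, 17.0).
Var = α/β² = 44.9/17.0² = 0.1554.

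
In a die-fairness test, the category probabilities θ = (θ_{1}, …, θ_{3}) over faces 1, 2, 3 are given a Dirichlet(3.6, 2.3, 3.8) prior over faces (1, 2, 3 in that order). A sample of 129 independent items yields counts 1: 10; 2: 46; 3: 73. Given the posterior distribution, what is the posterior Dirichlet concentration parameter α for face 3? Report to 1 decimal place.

The Dirichlet prior is conjugate to the Multinomial likelihood: each posterior αⱼ = prior αⱼ + observed count nⱼ.
Posterior concentration: (13.6, 48.3, 76.8), total = 138.7.
α_{3} = 3.8 + 73 = 76.8.

76.8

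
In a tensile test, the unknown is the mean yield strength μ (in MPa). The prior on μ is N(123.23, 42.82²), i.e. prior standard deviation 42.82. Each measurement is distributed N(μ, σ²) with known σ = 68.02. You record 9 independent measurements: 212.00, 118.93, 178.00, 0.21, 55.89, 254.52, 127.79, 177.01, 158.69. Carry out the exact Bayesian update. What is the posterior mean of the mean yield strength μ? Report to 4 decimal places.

138.3272

For Normal data with known variance σ², a Normal(μ₀, σ₀²) prior on μ is conjugate. Posterior precision = 1/σ₀² + n/σ²; posterior mean is the precision-weighted average of μ₀ and x̄.
Σxᵢ = 212.00 + 118.93 + 178.00 + 0.21 + 55.89 + 254.52 + 127.79 + 177.01 + 158.69 = 1283.04, so n·x̄ = 1283.04.
σ₀² = 42.82² = 1833.5524, σ² = 68.02² = 4626.7204; σ² + n·σ₀² = 4626.7204 + 9·1833.5524 = 21128.692.
Posterior mean = (μ₀/σ₀² + n·x̄/σ²)/(1/σ₀² + n/σ²) = (σ²·μ₀ + σ₀²·n·x̄)/(σ² + n·σ₀²) = (4626.7204·123.23 + 1833.5524·1283.04)/21128.692 = 2922671.826188/21128.692 = 138.3272.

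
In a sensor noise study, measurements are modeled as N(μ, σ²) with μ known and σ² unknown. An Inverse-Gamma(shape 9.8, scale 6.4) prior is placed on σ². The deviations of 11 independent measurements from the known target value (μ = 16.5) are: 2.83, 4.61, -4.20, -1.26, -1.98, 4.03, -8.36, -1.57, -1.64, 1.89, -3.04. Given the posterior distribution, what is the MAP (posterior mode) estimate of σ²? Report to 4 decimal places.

5.1935

With known mean μ and an Inverse-Gamma(α, β) prior on σ², the Normal likelihood is conjugate: posterior is Inv-Gamma(α + n/2, β + Σ(xᵢ−μ)²/2).
Σ(xᵢ−μ)² = (2.83)² + (4.61)² + (-4.20)² + (-1.26)² + (-1.98)² + (4.03)² + (-8.36)² + (-1.57)² + (-1.64)² + (1.89)² + (-3.04)² = 156.5077.
Posterior: Inv-Gamma(9.8 + 11/2, 6.4 + 156.5077/2) = Inv-Gamma(15.30, 84.65385).
Mode = β/(α+1) = 84.65385/16.30 = 5.1935.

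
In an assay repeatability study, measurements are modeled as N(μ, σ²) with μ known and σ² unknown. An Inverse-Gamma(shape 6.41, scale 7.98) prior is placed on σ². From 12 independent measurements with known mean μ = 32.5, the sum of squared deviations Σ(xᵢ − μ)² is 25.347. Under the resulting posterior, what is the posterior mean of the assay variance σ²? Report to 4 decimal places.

1.8101

With known mean μ and an Inverse-Gamma(α, β) prior on σ², the Normal likelihood is conjugate: posterior is Inv-Gamma(α + n/2, β + Σ(xᵢ−μ)²/2).
Posterior: Inv-Gamma(6.41 + 12/2, 7.98 + 25.347/2) = Inv-Gamma(12.41, 20.6535).
E[σ²|data] = β/(α−1) = 20.6535/11.41 = 1.8101.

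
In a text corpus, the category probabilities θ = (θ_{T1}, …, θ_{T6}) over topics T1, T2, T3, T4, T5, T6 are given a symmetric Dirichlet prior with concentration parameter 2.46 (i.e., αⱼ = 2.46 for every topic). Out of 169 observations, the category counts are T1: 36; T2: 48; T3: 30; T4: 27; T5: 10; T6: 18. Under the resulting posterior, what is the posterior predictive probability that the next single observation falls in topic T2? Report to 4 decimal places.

The Dirichlet prior is conjugate to the Multinomial likelihood: each posterior αⱼ = prior αⱼ + observed count nⱼ.
Posterior concentration: (38.46, 50.46, 32.46, 29.46, 12.46, 20.46), total = 183.76.
P(next = T2 | data) = α_{T2}/Σα = 0.2746.

0.2746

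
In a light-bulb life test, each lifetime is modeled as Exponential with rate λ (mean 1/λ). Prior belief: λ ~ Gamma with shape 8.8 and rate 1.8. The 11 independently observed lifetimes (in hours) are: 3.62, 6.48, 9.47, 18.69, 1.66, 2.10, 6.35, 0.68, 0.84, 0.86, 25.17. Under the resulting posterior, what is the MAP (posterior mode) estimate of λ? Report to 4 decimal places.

With a Gamma(shape α, rate β) prior on the exponential rate λ, the posterior after n observations with total T = Σxᵢ is Gamma(α+n, β+T).
Sum of observations T = 75.92 hours; n = 11.
Posterior: Gamma(8.8+11, 1.8+75.92) = Gamma(19.8, 77.72).
Mode = (α−1)/β = 0.2419.

0.2419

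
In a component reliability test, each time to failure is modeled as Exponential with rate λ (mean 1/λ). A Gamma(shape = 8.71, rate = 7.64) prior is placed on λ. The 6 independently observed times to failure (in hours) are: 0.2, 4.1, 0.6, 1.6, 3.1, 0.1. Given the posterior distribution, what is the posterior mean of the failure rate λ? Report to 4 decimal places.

0.8483

With a Gamma(shape α, rate β) prior on the exponential rate λ, the posterior after n observations with total T = Σxᵢ is Gamma(α+n, β+T).
Sum of observations T = 9.7 hours; n = 6.
Posterior: Gamma(8.71+6, 7.64+9.7) = Gamma(14.71, 17.34).
Posterior mean of λ = α/β = 14.71/17.34 = 0.8483.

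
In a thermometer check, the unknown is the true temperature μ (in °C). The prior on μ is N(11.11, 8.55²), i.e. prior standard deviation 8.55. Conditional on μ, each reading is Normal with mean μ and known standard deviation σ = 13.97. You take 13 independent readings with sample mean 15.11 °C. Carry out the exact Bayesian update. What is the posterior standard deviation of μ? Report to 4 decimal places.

For Normal data with known variance σ², a Normal(μ₀, σ₀²) prior on μ is conjugate. Posterior precision = 1/σ₀² + n/σ²; posterior mean is the precision-weighted average of μ₀ and x̄.
σ₀² = 8.55² = 73.1025, σ² = 13.97² = 195.1609; σ² + n·σ₀² = 195.1609 + 13·73.1025 = 1145.4934.
Posterior precision = 1/σ₀² + n/σ² = 1/73.1025 + 13/195.1609 = (σ² + n·σ₀²)/(σ₀²σ²) = 1145.4934/(73.1025·195.1609); posterior variance σₙ² = σ₀²σ²/(σ² + n·σ₀²) = 73.1025·195.1609/1145.4934 = 12.454676.
Posterior SD = √σₙ² = √(73.1025·195.1609/1145.4934) = 3.5291.

3.5291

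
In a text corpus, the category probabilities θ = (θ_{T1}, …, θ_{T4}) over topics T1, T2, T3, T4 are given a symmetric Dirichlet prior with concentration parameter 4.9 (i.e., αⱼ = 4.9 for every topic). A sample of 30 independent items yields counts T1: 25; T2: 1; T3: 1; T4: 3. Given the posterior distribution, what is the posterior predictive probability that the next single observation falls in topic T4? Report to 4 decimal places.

0.1593

The Dirichlet prior is conjugate to the Multinomial likelihood: each posterior αⱼ = prior αⱼ + observed count nⱼ.
Posterior concentration: (29.9, 5.9, 5.9, 7.9), total = 49.6.
P(next = T4 | data) = α_{T4}/Σα = 0.1593.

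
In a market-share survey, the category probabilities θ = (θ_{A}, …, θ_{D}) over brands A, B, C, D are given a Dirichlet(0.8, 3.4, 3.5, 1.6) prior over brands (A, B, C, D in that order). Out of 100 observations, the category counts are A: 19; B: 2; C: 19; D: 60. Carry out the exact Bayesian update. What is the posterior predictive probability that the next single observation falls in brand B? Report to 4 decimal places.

The Dirichlet prior is conjugate to the Multinomial likelihood: each posterior αⱼ = prior αⱼ + observed count nⱼ.
Posterior concentration: (19.8, 5.4, 22.5, 61.6), total = 109.3.
P(next = B | data) = α_{B}/Σα = 0.0494.

0.0494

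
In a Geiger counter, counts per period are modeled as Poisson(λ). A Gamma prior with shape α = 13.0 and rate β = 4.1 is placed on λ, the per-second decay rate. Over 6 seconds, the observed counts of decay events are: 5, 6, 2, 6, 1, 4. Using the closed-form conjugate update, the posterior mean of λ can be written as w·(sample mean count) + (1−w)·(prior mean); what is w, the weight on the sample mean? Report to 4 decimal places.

With a Gamma(shape α, rate β) prior, the Poisson likelihood is conjugate: the posterior is Gamma(α + ΣXᵢ, β + n).
Posterior mean = (α₀+S)/(β₀+n) = [n/(β₀+n)]·(S/n) + [β₀/(β₀+n)]·(α₀/β₀), so only n and β₀ enter the weight.
Weight on data w = n/(β₀+n) = 6/(4.1+6) = 6/10.1 = 0.5941.

0.5941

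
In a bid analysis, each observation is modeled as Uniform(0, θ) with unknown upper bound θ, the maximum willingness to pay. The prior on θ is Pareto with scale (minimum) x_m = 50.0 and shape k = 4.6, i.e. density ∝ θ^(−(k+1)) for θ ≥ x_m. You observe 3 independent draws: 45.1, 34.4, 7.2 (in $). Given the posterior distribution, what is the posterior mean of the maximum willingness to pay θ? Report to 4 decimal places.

A Pareto(scale x_m, shape k) prior on the upper bound θ of Uniform(0, θ) is conjugate: posterior is Pareto(max(x_m, max xᵢ), k + n).
Sample maximum = 45.1; prior scale x_m = 50.0 → posterior scale = max = 50.0.
Posterior shape = 4.6 + 3 = 7.6.
E[θ|data] = k·x_m/(k−1) = 7.6·50.0/6.6 = 57.5758.

57.5758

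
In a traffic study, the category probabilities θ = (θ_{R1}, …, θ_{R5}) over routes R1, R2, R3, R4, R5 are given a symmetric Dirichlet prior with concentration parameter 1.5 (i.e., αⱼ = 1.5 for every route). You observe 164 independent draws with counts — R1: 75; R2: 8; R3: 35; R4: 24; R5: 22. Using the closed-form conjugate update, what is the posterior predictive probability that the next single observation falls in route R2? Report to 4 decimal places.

0.0554

The Dirichlet prior is conjugate to the Multinomial likelihood: each posterior αⱼ = prior αⱼ + observed count nⱼ.
Posterior concentration: (76.5, 9.5, 36.5, 25.5, 23.5), total = 171.5.
P(next = R2 | data) = α_{R2}/Σα = 0.0554.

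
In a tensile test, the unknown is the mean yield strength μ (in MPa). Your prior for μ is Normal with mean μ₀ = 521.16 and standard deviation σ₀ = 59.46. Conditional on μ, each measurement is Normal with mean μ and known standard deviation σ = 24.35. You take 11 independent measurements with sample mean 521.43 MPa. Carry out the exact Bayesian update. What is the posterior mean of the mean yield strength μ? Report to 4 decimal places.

521.4259

For Normal data with known variance σ², a Normal(μ₀, σ₀²) prior on μ is conjugate. Posterior precision = 1/σ₀² + n/σ²; posterior mean is the precision-weighted average of μ₀ and x̄.
n·x̄ = 11·521.43 = 5735.73.
σ₀² = 59.46² = 3535.4916, σ² = 24.35² = 592.9225; σ² + n·σ₀² = 592.9225 + 11·3535.4916 = 39483.3301.
Posterior mean = (μ₀/σ₀² + n·x̄/σ²)/(1/σ₀² + n/σ²) = (σ²·μ₀ + σ₀²·n·x̄)/(σ² + n·σ₀²) = (592.9225·521.16 + 3535.4916·5735.73)/39483.3301 = 20587632.724968/39483.3301 = 521.4259.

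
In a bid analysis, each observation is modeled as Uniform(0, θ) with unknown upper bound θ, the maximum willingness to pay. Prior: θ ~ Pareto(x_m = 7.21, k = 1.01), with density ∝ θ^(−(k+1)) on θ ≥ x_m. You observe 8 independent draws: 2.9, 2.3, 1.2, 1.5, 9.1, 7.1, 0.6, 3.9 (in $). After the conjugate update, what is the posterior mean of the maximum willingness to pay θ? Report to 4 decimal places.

A Pareto(scale x_m, shape k) prior on the upper bound θ of Uniform(0, θ) is conjugate: posterior is Pareto(max(x_m, max xᵢ), k + n).
Sample maximum = 9.1; prior scale x_m = 7.21 → posterior scale = max = 9.10.
Posterior shape = 1.01 + 8 = 9.01.
E[θ|data] = k·x_m/(k−1) = 9.01·9.10/8.01 = 10.2361.

10.2361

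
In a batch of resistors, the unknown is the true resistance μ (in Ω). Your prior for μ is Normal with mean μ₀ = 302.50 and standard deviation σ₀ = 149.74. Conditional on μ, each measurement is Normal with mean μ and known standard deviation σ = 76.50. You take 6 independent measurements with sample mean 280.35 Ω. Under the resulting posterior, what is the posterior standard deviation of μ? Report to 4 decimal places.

For Normal data with known variance σ², a Normal(μ₀, σ₀²) prior on μ is conjugate. Posterior precision = 1/σ₀² + n/σ²; posterior mean is the precision-weighted average of μ₀ and x̄.
σ₀² = 149.74² = 22422.0676, σ² = 76.50² = 5852.25; σ² + n·σ₀² = 5852.25 + 6·22422.0676 = 140384.6556.
Posterior precision = 1/σ₀² + n/σ² = 1/22422.0676 + 6/5852.25 = (σ² + n·σ₀²)/(σ₀²σ²) = 140384.6556/(22422.0676·5852.25); posterior variance σₙ² = σ₀²σ²/(σ² + n·σ₀²) = 22422.0676·5852.25/140384.6556 = 934.714300.
Posterior SD = √σₙ² = √(22422.0676·5852.25/140384.6556) = 30.5731.

30.5731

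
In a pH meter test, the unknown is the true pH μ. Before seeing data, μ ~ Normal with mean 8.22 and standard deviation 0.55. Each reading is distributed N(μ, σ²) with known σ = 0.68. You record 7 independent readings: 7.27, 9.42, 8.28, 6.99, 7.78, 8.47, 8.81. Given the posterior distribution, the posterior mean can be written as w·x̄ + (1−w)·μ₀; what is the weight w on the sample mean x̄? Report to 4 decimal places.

0.8208

For Normal data with known variance σ², a Normal(μ₀, σ₀²) prior on μ is conjugate. Posterior precision = 1/σ₀² + n/σ²; posterior mean is the precision-weighted average of μ₀ and x̄.
σ₀² = 0.55² = 0.3025, σ² = 0.68² = 0.4624. Prior precision 1/σ₀² = 1/0.3025; data precision n/σ² = 7/0.4624.
w = (n/σ²)/(1/σ₀² + n/σ²) = n·σ₀²/(σ² + n·σ₀²) = 7·0.3025/(0.4624 + 7·0.3025) = 2.1175/2.5799 = 0.8208.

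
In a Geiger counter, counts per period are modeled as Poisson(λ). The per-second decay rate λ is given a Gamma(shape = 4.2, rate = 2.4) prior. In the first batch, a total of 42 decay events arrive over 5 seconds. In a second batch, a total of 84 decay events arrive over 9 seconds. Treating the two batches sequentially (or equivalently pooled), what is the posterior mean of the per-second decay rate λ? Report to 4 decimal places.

With a Gamma(shape α, rate β) prior, the Poisson likelihood is conjugate: the posterior is Gamma(α + ΣXᵢ, β + n).
After batch 1: Gamma(α+S, β+n) = Gamma(4.2+42, 2.4+5) = Gamma(46.2, 7.4).
After batch 2: Gamma(α+S, β+n) = Gamma(46.2+84, 7.4+9) = Gamma(130.2, 16.4).
Posterior mean = α/β = 130.2/16.4 = 7.9390.

7.9390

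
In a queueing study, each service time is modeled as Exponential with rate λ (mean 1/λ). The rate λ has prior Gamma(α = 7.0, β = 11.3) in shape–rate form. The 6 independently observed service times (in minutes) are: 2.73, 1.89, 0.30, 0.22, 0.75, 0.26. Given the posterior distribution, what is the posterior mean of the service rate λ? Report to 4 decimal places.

With a Gamma(shape α, rate β) prior on the exponential rate λ, the posterior after n observations with total T = Σxᵢ is Gamma(α+n, β+T).
Sum of observations T = 6.15 minutes; n = 6.
Posterior: Gamma(7.0+6, 11.3+6.15) = Gamma(13.0, 17.45).
Posterior mean of λ = α/β = 13.0/17.45 = 0.7450.

0.7450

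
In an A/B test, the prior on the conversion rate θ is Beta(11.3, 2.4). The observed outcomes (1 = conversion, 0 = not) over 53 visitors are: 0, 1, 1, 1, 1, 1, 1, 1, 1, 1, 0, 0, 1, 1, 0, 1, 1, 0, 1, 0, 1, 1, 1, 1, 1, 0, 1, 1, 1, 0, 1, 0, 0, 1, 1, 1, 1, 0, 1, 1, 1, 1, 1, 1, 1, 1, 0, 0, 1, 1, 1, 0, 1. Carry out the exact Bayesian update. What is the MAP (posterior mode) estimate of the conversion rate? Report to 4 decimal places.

The Beta prior is conjugate to a Binomial/Bernoulli likelihood; the update adds successes to α and failures to β.
Posterior: Beta(α+k, β+n−k) = Beta(11.3+39, 2.4+14) = Beta(50.3, 16.4).
Mode of Beta(a,b) for a,b>1 is (a−1)/(a+b−2) = 49.3/64.7 = 0.7620.

0.7620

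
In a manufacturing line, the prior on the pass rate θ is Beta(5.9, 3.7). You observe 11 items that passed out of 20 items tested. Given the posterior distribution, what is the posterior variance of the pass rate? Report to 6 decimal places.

0.008005

The Beta prior is conjugate to a Binomial/Bernoulli likelihood; the update adds successes to α and failures to β.
Posterior: Beta(α+k, β+n−k) = Beta(5.9+11, 3.7+9) = Beta(16.9, 12.7).
Var = αβ/((α+β)²(α+β+1)) = 16.9·12.7/(29.6²·30.6) = 0.008005.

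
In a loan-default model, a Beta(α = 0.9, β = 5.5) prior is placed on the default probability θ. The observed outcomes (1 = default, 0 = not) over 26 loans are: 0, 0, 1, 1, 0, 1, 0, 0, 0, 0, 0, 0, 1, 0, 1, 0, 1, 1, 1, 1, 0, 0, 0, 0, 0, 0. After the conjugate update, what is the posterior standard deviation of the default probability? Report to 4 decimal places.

0.0797

The Beta prior is conjugate to a Binomial/Bernoulli likelihood; the update adds successes to α and failures to β.
Posterior: Beta(α+k, β+n−k) = Beta(0.9+9, 5.5+17) = Beta(9.9, 22.5).
Var = αβ/((α+β)²(α+β+1)) = 9.9·22.5/(32.4²·33.4) = 0.00635303; SD = √0.00635303 = 0.0797.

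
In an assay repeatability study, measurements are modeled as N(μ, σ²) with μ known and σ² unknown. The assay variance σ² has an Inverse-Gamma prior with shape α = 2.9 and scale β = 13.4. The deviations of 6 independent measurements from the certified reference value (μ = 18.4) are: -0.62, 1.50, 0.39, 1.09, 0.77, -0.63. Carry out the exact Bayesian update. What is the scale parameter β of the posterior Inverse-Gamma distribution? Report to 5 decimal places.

With known mean μ and an Inverse-Gamma(α, β) prior on σ², the Normal likelihood is conjugate: posterior is Inv-Gamma(α + n/2, β + Σ(xᵢ−μ)²/2).
Σ(xᵢ−μ)² = (-0.62)² + (1.50)² + (0.39)² + (1.09)² + (0.77)² + (-0.63)² = 4.9644.
Posterior: Inv-Gamma(2.9 + 6/2, 13.4 + 4.9644/2) = Inv-Gamma(5.90, 15.88220).
Posterior β = 15.88220.

15.88220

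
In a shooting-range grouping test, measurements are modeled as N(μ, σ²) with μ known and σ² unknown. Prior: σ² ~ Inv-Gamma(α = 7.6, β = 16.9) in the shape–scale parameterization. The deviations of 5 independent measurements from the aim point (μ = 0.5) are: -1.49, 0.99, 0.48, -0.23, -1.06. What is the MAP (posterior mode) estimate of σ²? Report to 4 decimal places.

With known mean μ and an Inverse-Gamma(α, β) prior on σ², the Normal likelihood is conjugate: posterior is Inv-Gamma(α + n/2, β + Σ(xᵢ−μ)²/2).
Σ(xᵢ−μ)² = (-1.49)² + (0.99)² + (0.48)² + (-0.23)² + (-1.06)² = 4.6071.
Posterior: Inv-Gamma(7.6 + 5/2, 16.9 + 4.6071/2) = Inv-Gamma(10.10, 19.20355).
Mode = β/(α+1) = 19.20355/11.10 = 1.7300.

1.7300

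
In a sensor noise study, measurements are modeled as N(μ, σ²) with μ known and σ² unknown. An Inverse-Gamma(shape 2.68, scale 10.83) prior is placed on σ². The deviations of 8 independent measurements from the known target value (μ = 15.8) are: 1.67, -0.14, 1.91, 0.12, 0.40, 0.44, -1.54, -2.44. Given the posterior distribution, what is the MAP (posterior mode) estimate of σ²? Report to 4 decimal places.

With known mean μ and an Inverse-Gamma(α, β) prior on σ², the Normal likelihood is conjugate: posterior is Inv-Gamma(α + n/2, β + Σ(xᵢ−μ)²/2).
Σ(xᵢ−μ)² = (1.67)² + (-0.14)² + (1.91)² + (0.12)² + (0.40)² + (0.44)² + (-1.54)² + (-2.44)² = 15.1498.
Posterior: Inv-Gamma(2.68 + 8/2, 10.83 + 15.1498/2) = Inv-Gamma(6.68, 18.40490).
Mode = β/(α+1) = 18.40490/7.68 = 2.3965.

2.3965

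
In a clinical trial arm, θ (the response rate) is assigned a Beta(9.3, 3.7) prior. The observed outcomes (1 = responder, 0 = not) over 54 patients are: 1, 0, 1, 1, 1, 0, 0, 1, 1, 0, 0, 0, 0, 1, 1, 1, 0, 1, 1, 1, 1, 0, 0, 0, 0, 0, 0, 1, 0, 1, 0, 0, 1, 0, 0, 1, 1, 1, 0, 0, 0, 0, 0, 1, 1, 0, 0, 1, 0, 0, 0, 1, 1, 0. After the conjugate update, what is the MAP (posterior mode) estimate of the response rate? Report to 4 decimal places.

The Beta prior is conjugate to a Binomial/Bernoulli likelihood; the update adds successes to α and failures to β.
Posterior: Beta(α+k, β+n−k) = Beta(9.3+24, 3.7+30) = Beta(33.3, 33.7).
Mode of Beta(a,b) for a,b>1 is (a−1)/(a+b−2) = 32.3/65.0 = 0.4969.

0.4969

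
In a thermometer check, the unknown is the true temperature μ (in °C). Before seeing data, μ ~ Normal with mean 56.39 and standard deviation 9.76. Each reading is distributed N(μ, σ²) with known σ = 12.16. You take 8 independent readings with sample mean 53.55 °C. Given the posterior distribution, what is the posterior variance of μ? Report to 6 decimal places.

15.479628

For Normal data with known variance σ², a Normal(μ₀, σ₀²) prior on μ is conjugate. Posterior precision = 1/σ₀² + n/σ²; posterior mean is the precision-weighted average of μ₀ and x̄.
σ₀² = 9.76² = 95.2576, σ² = 12.16² = 147.8656; σ² + n·σ₀² = 147.8656 + 8·95.2576 = 909.9264.
Posterior precision = 1/σ₀² + n/σ² = 1/95.2576 + 8/147.8656 = (σ² + n·σ₀²)/(σ₀²σ²) = 909.9264/(95.2576·147.8656); posterior variance σₙ² = σ₀²σ²/(σ² + n·σ₀²) = 95.2576·147.8656/909.9264 = 15.479628.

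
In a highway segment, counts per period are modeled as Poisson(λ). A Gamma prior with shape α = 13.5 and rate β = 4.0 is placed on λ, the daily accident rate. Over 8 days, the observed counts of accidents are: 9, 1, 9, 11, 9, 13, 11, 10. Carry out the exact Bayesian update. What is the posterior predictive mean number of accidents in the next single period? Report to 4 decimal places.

7.2083

With a Gamma(shape α, rate β) prior, the Poisson likelihood is conjugate: the posterior is Gamma(α + ΣXᵢ, β + n).
Sum of counts S = 73 over n = 8 days.
Posterior: Gamma(α+S, β+n) = Gamma(13.5+73, 4.0+8) = Gamma(86.5, 12.0).
The predictive distribution for one future period is NegBinom with mean α/β = 7.2083.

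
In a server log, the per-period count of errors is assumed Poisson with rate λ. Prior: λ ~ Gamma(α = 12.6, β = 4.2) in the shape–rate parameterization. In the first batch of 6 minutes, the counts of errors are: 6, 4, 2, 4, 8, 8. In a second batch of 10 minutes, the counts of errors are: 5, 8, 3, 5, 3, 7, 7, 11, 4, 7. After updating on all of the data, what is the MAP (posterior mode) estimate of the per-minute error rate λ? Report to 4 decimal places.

5.1287

With a Gamma(shape α, rate β) prior, the Poisson likelihood is conjugate: the posterior is Gamma(α + ΣXᵢ, β + n).
Batch 1: sum of counts S = 32 over n = 6 minutes.
After batch 1: Gamma(α+S, β+n) = Gamma(12.6+32, 4.2+6) = Gamma(44.6, 10.2).
Batch 2: sum of counts S = 60 over n = 10 minutes.
After batch 2: Gamma(α+S, β+n) = Gamma(44.6+60, 10.2+10) = Gamma(104.6, 20.2).
Mode of Gamma(α,β) for α≥1 is (α−1)/β = 103.6/20.2 = 5.1287.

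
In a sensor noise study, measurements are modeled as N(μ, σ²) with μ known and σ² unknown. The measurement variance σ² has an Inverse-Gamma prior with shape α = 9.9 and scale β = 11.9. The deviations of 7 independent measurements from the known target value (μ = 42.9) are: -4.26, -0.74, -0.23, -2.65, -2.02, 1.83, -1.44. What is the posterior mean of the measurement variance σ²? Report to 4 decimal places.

2.3820

With known mean μ and an Inverse-Gamma(α, β) prior on σ², the Normal likelihood is conjugate: posterior is Inv-Gamma(α + n/2, β + Σ(xᵢ−μ)²/2).
Σ(xᵢ−μ)² = (-4.26)² + (-0.74)² + (-0.23)² + (-2.65)² + (-2.02)² + (1.83)² + (-1.44)² = 35.2735.
Posterior: Inv-Gamma(9.9 + 7/2, 11.9 + 35.2735/2) = Inv-Gamma(13.40, 29.53675).
E[σ²|data] = β/(α−1) = 29.53675/12.40 = 2.3820.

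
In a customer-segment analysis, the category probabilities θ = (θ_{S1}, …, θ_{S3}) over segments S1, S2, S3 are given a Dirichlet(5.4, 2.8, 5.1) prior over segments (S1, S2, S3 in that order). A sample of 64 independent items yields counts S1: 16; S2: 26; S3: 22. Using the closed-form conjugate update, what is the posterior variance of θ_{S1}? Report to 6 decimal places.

0.002557

The Dirichlet prior is conjugate to the Multinomial likelihood: each posterior αⱼ = prior αⱼ + observed count nⱼ.
Posterior concentration: (21.4, 28.8, 27.1), total = 77.3.
Var[θ_j] = α_j(Σα−α_j)/((Σα)²(Σα+1)) = 21.4·55.9/(77.3²·78.3) = 0.002557.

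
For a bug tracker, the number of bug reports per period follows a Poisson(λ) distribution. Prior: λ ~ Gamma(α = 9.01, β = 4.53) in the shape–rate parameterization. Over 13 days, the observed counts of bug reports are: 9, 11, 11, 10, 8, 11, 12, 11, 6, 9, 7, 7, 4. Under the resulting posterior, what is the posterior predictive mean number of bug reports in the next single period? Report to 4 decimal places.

7.1312

With a Gamma(shape α, rate β) prior, the Poisson likelihood is conjugate: the posterior is Gamma(α + ΣXᵢ, β + n).
Sum of counts S = 116 over n = 13 days.
Posterior: Gamma(α+S, β+n) = Gamma(9.01+116, 4.53+13) = Gamma(125.01, 17.53).
The predictive distribution for one future period is NegBinom with mean α/β = 7.1312.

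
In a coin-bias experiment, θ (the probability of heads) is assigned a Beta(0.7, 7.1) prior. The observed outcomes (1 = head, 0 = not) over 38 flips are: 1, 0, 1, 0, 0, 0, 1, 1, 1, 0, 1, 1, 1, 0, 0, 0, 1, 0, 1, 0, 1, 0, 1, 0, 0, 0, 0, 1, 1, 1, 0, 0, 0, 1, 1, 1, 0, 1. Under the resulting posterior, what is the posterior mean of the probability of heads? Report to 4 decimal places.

0.4301

The Beta prior is conjugate to a Binomial/Bernoulli likelihood; the update adds successes to α and failures to β.
Posterior: Beta(α+k, β+n−k) = Beta(0.7+19, 7.1+19) = Beta(19.7, 26.1).
Posterior mean = α/(α+β) = 19.7/45.8 = 0.4301.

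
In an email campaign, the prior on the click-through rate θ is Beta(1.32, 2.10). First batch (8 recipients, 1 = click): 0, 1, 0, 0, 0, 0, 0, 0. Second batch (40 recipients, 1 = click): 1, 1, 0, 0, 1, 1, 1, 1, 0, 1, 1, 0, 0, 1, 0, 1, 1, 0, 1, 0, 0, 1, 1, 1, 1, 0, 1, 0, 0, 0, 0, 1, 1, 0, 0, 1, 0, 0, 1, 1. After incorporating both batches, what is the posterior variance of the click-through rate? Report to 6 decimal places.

The Beta prior is conjugate to a Binomial/Bernoulli likelihood; the update adds successes to α and failures to β.
After batch 1: Beta(1.32+1, 2.10+7) = Beta(2.32, 9.10).
After batch 2: Beta(2.32+22, 9.10+18) = Beta(24.32, 27.10).
Var = αβ/((α+β)²(α+β+1)) = 24.32·27.10/(51.42²·52.42) = 0.004755.

0.004755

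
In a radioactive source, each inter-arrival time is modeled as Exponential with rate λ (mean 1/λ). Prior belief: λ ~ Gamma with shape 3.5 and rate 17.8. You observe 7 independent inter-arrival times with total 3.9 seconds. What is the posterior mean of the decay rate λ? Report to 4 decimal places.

0.4839

With a Gamma(shape α, rate β) prior on the exponential rate λ, the posterior after n observations with total T = Σxᵢ is Gamma(α+n, β+T).
Posterior: Gamma(3.5+7, 17.8+3.9) = Gamma(10.5, 21.7).
Posterior mean of λ = α/β = 10.5/21.7 = 0.4839.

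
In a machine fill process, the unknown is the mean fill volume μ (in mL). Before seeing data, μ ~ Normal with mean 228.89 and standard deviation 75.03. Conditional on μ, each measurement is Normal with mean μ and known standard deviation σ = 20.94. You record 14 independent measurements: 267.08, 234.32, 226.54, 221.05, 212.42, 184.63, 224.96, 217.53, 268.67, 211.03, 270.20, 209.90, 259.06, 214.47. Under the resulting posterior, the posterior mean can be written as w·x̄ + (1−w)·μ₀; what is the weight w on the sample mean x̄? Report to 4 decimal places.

For Normal data with known variance σ², a Normal(μ₀, σ₀²) prior on μ is conjugate. Posterior precision = 1/σ₀² + n/σ²; posterior mean is the precision-weighted average of μ₀ and x̄.
σ₀² = 75.03² = 5629.5009, σ² = 20.94² = 438.4836. Prior precision 1/σ₀² = 1/5629.5009; data precision n/σ² = 14/438.4836.
w = (n/σ²)/(1/σ₀² + n/σ²) = n·σ₀²/(σ² + n·σ₀²) = 14·5629.5009/(438.4836 + 14·5629.5009) = 78813.0126/79251.4962 = 0.9945.

0.9945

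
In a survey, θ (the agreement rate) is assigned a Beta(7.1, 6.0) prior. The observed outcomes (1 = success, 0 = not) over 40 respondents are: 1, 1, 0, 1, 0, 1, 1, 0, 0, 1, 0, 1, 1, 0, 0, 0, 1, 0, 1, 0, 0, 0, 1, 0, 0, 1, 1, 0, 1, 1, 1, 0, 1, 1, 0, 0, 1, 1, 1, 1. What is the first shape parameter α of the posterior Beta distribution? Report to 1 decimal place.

29.1

The Beta prior is conjugate to a Binomial/Bernoulli likelihood; the update adds successes to α and failures to β.
Posterior: Beta(α+k, β+n−k) = Beta(7.1+22, 6.0+18) = Beta(29.1, 24.0).
Posterior α = 29.1.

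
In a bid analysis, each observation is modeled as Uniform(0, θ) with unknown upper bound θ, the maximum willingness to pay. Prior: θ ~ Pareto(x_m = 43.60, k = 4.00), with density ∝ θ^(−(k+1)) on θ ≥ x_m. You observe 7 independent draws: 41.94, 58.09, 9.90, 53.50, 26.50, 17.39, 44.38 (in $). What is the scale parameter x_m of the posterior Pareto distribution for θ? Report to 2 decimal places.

A Pareto(scale x_m, shape k) prior on the upper bound θ of Uniform(0, θ) is conjugate: posterior is Pareto(max(x_m, max xᵢ), k + n).
Sample maximum = 58.09; prior scale x_m = 43.60 → posterior scale = max = 58.09.
Posterior shape = 4.00 + 7 = 11.00.
Posterior scale x_m = 58.09.

58.09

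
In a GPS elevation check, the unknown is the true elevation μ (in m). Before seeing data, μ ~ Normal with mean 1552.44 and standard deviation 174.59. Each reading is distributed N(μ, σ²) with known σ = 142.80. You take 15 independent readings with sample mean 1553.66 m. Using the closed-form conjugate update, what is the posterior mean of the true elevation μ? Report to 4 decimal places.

1553.6079

For Normal data with known variance σ², a Normal(μ₀, σ₀²) prior on μ is conjugate. Posterior precision = 1/σ₀² + n/σ²; posterior mean is the precision-weighted average of μ₀ and x̄.
n·x̄ = 15·1553.66 = 23304.9.
σ₀² = 174.59² = 30481.6681, σ² = 142.80² = 20391.84; σ² + n·σ₀² = 20391.84 + 15·30481.6681 = 477616.8615.
Posterior mean = (μ₀/σ₀² + n·x̄/σ²)/(1/σ₀² + n/σ²) = (σ²·μ₀ + σ₀²·n·x̄)/(σ² + n·σ₀²) = (20391.84·1552.44 + 30481.6681·23304.9)/477616.8615 = 742029334.99329/477616.8615 = 1553.6079.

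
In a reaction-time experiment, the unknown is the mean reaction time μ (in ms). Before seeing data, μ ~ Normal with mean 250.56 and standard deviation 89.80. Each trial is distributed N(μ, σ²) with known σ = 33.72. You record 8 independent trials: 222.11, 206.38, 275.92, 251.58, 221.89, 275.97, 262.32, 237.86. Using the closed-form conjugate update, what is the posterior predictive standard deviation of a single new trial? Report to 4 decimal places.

For Normal data with known variance σ², a Normal(μ₀, σ₀²) prior on μ is conjugate. Posterior precision = 1/σ₀² + n/σ²; posterior mean is the precision-weighted average of μ₀ and x̄.
σ₀² = 89.80² = 8064.04, σ² = 33.72² = 1137.0384; σ² + n·σ₀² = 1137.0384 + 8·8064.04 = 65649.3584.
Posterior precision = 1/σ₀² + n/σ² = 1/8064.04 + 8/1137.0384 = (σ² + n·σ₀²)/(σ₀²σ²) = 65649.3584/(8064.04·1137.0384); posterior variance σₙ² = σ₀²σ²/(σ² + n·σ₀²) = 8064.04·1137.0384/65649.3584 = 139.668130.
Predictive variance for one new observation = σₙ² + σ² = 8064.04·1137.0384/65649.3584 + 1137.0384 = σ²·(σ₀² + 65649.3584)/65649.3584 = 1137.0384·73713.3984/65649.3584 = 1276.706530; SD = √(1137.0384·73713.3984/65649.3584) = 35.7310.

35.7310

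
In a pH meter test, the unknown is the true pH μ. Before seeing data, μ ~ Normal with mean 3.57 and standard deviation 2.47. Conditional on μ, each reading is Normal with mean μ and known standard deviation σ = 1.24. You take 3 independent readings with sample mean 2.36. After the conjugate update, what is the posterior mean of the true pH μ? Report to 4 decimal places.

2.4538

For Normal data with known variance σ², a Normal(μ₀, σ₀²) prior on μ is conjugate. Posterior precision = 1/σ₀² + n/σ²; posterior mean is the precision-weighted average of μ₀ and x̄.
n·x̄ = 3·2.36 = 7.08.
σ₀² = 2.47² = 6.1009, σ² = 1.24² = 1.5376; σ² + n·σ₀² = 1.5376 + 3·6.1009 = 19.8403.
Posterior mean = (μ₀/σ₀² + n·x̄/σ²)/(1/σ₀² + n/σ²) = (σ²·μ₀ + σ₀²·n·x̄)/(σ² + n·σ₀²) = (1.5376·3.57 + 6.1009·7.08)/19.8403 = 48.683604/19.8403 = 2.4538.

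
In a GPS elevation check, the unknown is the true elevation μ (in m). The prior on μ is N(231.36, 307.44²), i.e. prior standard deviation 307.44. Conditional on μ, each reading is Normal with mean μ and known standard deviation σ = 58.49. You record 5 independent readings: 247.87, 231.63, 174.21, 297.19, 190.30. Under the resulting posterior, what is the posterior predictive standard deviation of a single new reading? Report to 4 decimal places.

For Normal data with known variance σ², a Normal(μ₀, σ₀²) prior on μ is conjugate. Posterior precision = 1/σ₀² + n/σ²; posterior mean is the precision-weighted average of μ₀ and x̄.
σ₀² = 307.44² = 94519.3536, σ² = 58.49² = 3421.0801; σ² + n·σ₀² = 3421.0801 + 5·94519.3536 = 476017.8481.
Posterior precision = 1/σ₀² + n/σ² = 1/94519.3536 + 5/3421.0801 = (σ² + n·σ₀²)/(σ₀²σ²) = 476017.8481/(94519.3536·3421.0801); posterior variance σₙ² = σ₀²σ²/(σ² + n·σ₀²) = 94519.3536·3421.0801/476017.8481 = 679.298646.
Predictive variance for one new observation = σₙ² + σ² = 94519.3536·3421.0801/476017.8481 + 3421.0801 = σ²·(σ₀² + 476017.8481)/476017.8481 = 3421.0801·570537.2017/476017.8481 = 4100.378746; SD = √(3421.0801·570537.2017/476017.8481) = 64.0342.

64.0342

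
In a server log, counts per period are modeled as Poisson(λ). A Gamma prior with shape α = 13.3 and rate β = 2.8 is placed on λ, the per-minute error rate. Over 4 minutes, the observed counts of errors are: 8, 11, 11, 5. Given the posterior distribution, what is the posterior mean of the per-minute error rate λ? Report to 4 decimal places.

With a Gamma(shape α, rate β) prior, the Poisson likelihood is conjugate: the posterior is Gamma(α + ΣXᵢ, β + n).
Sum of counts S = 35 over n = 4 minutes.
Posterior: Gamma(α+S, β+n) = Gamma(13.3+35, 2.8+4) = Gamma(48.3, 6.8).
Posterior mean = α/β = 48.3/6.8 = 7.1029.

7.1029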